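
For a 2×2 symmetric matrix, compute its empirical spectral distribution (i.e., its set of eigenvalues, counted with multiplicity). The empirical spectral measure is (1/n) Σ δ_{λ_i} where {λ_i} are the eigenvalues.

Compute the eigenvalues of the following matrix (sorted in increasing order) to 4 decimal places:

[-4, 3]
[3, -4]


Since M is real symmetric, both eigenvalues are real; they are the roots of det(λI − M) = λ² − (tr M) λ + det M.
tr M = -4 + (-4) = -8.
det M = (-4)·(-4) − 3² = 16 − 9 = 7.
Characteristic polynomial: λ² + 8λ + 7 = 0.
Discriminant Δ = (tr M)² − 4·det M = 64 − 28 = 36; √Δ = 6.000000.
λ = (tr M ± √Δ)/2 = (-8 ± 6.000000)/2, giving (tr M − √Δ)/2 = -7.0000 and (tr M + √Δ)/2 = -1.0000.

Eigenvalues sorted in increasing order: [-7.0000, -1.0000].


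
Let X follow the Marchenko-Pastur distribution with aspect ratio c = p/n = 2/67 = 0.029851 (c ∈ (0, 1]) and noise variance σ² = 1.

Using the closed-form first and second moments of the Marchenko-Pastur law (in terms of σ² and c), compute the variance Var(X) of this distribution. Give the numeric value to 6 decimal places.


Recall the MP moments m_1 = E[X] = σ² and m_2 = E[X²] = σ⁴ (1 + c).
m_1 = E[X] = σ² = 1, so m_1² = 1.
m_2 = E[X²] = σ⁴ (1 + c) = 1 · (1 + 0.029851) = 1 · 1.029851 = 1.029851.
(Note m_2 − m_1² simplifies to c · σ⁴ = 0.029851 · 1.)

Var(X) = m_2 − m_1² = 1.029851 − 1 = 0.029851.


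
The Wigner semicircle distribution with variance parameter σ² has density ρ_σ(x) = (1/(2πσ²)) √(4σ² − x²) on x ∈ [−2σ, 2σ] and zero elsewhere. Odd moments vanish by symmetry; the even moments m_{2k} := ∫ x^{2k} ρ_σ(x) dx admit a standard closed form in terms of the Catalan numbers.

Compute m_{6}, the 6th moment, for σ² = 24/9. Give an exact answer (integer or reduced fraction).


By the scaled semicircle moment identity, m_{2k} = σ^{2k} · C_k with k = 3.
C_3 = (1/(k+1)) · C(2k, k) = (1/4) · C(6, 3) = (1/4) · 20 = 5.
σ^{2k} = (σ²)^k = (24/9)^3 = 512/27.

Therefore m_{6} = σ^{6} · C_3 = (512/27) · 5 = 2560/27.


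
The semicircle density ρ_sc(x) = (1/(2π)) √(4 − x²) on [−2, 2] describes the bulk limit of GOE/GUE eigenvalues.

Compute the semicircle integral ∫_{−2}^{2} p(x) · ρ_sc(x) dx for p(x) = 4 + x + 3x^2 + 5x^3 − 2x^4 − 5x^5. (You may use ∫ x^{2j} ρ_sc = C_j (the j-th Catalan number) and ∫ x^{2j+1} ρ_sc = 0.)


Write p(x) = Σ a_i x^i, split into monomials and integrate each against ρ_sc separately.
Using ∫ x^{2j} ρ_sc = C_j = (1/(j+1)) C(2j, j) (Catalan numbers) and ∫ x^{2j+1} ρ_sc = 0 (odd monomials vanish by symmetry):
  i = 0 (even): a_0 · C_{0} = 4 · 1 = 4
  i = 1 (odd): ∫ x^1 ρ_sc = 0 (vanishes)
  i = 2 (even): a_2 · C_{1} = 3 · 1 = 3
  i = 3 (odd): ∫ x^3 ρ_sc = 0 (vanishes)
  i = 4 (even): a_4 · C_{2} = -2 · 2 = -4
  i = 5 (odd): ∫ x^5 ρ_sc = 0 (vanishes)

Summing the contributions: ∫_{−2}^{2} p(x) ρ_sc(x) dx = 4 + 3 + (-4) = 3.


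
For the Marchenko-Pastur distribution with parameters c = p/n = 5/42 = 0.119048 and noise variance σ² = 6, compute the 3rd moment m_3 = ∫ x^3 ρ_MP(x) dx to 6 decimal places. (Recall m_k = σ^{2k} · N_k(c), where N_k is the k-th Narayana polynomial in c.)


E[X³] = σ⁶ (1 + 3c + c²) (third MP moment). With σ² = 6 (so σ⁶ = 216) and c = 5/42 = 0.119048: E[X³] = 216 · (1 + 3·0.119048 + (0.119048)²) = 216 · 1.371315.

So E[X^3] = 296.204082.


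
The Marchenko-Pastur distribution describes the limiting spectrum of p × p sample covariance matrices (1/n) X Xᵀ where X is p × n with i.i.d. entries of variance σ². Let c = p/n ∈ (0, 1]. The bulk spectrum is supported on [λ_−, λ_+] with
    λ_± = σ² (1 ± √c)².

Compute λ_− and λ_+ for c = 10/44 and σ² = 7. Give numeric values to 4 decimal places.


c = 10/44 = 0.227273; √c = 0.476731.
λ_− = σ² (1 − √c)² = 7 · (1 − 0.476731)² = 7 · (0.523269)² = 1.916671.
λ_+ = σ² (1 + √c)² = 7 · (1 + 0.476731)² = 7 · (1.476731)² = 15.265147.

Rounded to 4 decimal places: λ_− ≈ 1.9167, λ_+ ≈ 15.2651.


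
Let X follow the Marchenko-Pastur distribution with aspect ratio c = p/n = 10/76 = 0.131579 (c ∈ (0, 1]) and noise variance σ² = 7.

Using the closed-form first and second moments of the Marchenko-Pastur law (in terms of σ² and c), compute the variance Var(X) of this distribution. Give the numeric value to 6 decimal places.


Recall the MP moments m_1 = E[X] = σ² and m_2 = E[X²] = σ⁴ (1 + c).
m_1 = E[X] = σ² = 7, so m_1² = 49.
m_2 = E[X²] = σ⁴ (1 + c) = 49 · (1 + 0.131579) = 49 · 1.131579 = 55.447368.
(Note m_2 − m_1² simplifies to c · σ⁴ = 0.131579 · 49.)

Var(X) = m_2 − m_1² = 55.447368 − 49 = 6.447368.


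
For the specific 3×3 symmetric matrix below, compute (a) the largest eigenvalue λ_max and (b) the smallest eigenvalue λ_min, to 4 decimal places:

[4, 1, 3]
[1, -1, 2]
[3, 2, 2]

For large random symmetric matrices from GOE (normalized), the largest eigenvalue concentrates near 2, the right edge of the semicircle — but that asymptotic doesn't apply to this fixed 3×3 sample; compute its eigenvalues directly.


Since M is real symmetric, all three eigenvalues are real; they are the roots of det(λI − M) = λ³ − (tr M) λ² + s λ − det M, where s is the sum of the principal 2×2 minors.
tr M = 4 + (-1) + 2 = 5.
s = (4·(-1) − 1²) + (4·2 − 3²) + ((-1)·2 − 2²) = -5 + (-1) + (-6) = -12.
det M (expand along row 1) = 4·(-6) − 1·(-4) + 3·5 = -5.
Characteristic polynomial: λ³ − 5λ² − 12λ + 5 = 0.
Substitute λ = y + (tr M)/3 = y + 1.666667 to remove the quadratic term: y³ + p·y + q = 0 with p = s − (tr M)²/3 = -20.333333 and q = −2(tr M)³/27 + (tr M)·s/3 − det M = -24.259259.
Three real roots ⇒ use the trigonometric (Viète) form: r = 2√(−p/3) = 5.206833, φ = arccos(3q/(p·r)) = arccos(0.687411) = 0.812878 rad.
y_k = r·cos(φ/3 − 2πk/3) for k = 0, 1, 2 gives y = 5.016860, -1.301503, -3.715357.
λ_k = y_k + 1.666667 gives λ = 6.6835, 0.3652, -2.0487 (check: the sum is 5.0000 = tr M).

Hence λ_max = 6.6835 and λ_min = -2.0487.


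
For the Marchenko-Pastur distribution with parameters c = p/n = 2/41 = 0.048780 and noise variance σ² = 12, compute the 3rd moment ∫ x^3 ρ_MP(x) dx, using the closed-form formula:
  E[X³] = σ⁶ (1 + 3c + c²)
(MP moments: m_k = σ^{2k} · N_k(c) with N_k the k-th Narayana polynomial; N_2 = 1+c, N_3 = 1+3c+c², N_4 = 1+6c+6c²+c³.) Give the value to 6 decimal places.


E[X³] = σ⁶ (1 + 3c + c²) (third MP moment). With σ² = 12 (so σ⁶ = 1728) and c = 2/41 = 0.048780: E[X³] = 1728 · (1 + 3·0.048780 + (0.048780)²) = 1728 · 1.148721.

So E[X^3] = 1984.989887.


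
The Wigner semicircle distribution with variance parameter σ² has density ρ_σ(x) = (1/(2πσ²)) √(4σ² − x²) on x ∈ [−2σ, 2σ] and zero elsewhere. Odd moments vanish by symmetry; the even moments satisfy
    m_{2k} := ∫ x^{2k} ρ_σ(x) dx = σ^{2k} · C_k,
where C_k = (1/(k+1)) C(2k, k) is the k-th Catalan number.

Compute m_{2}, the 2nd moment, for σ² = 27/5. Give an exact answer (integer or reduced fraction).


By the scaled semicircle moment identity, m_{2k} = σ^{2k} · C_k with k = 1.
C_1 = (1/(k+1)) · C(2k, k) = (1/2) · C(2, 1) = (1/2) · 2 = 1.
σ^{2k} = (σ²)^k = (27/5)^1 = 27/5.

Therefore m_{2} = σ^{2} · C_1 = (27/5) · 1 = 27/5.


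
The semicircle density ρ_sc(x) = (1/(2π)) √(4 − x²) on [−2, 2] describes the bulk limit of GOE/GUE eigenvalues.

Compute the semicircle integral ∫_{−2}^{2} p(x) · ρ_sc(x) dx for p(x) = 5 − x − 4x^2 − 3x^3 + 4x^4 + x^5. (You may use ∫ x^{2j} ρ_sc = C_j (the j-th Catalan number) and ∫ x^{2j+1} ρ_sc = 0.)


Write p(x) = Σ a_i x^i, split into monomials and integrate each against ρ_sc separately.
Using ∫ x^{2j} ρ_sc = C_j = (1/(j+1)) C(2j, j) (Catalan numbers) and ∫ x^{2j+1} ρ_sc = 0 (odd monomials vanish by symmetry):
  i = 0 (even): a_0 · C_{0} = 5 · 1 = 5
  i = 1 (odd): ∫ x^1 ρ_sc = 0 (vanishes)
  i = 2 (even): a_2 · C_{1} = -4 · 1 = -4
  i = 3 (odd): ∫ x^3 ρ_sc = 0 (vanishes)
  i = 4 (even): a_4 · C_{2} = 4 · 2 = 8
  i = 5 (odd): ∫ x^5 ρ_sc = 0 (vanishes)

Summing the contributions: ∫_{−2}^{2} p(x) ρ_sc(x) dx = 5 + (-4) + 8 = 9.


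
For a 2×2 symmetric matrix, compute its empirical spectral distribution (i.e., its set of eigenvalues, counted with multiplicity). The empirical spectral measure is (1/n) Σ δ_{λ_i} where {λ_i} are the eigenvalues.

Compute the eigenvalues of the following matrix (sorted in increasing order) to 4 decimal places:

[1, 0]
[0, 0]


Since M is real symmetric, both eigenvalues are real; they are the roots of det(λI − M) = λ² − (tr M) λ + det M.
tr M = 1 + 0 = 1.
det M = 1·0 − 0² = 0 − 0 = 0.
Characteristic polynomial: λ² − λ = 0.
Discriminant Δ = (tr M)² − 4·det M = 1 − 0 = 1; √Δ = 1.000000.
λ = (tr M ± √Δ)/2 = (1 ± 1.000000)/2, giving (tr M − √Δ)/2 = 0.0000 and (tr M + √Δ)/2 = 1.0000.

Eigenvalues sorted in increasing order: [0.0000, 1.0000].


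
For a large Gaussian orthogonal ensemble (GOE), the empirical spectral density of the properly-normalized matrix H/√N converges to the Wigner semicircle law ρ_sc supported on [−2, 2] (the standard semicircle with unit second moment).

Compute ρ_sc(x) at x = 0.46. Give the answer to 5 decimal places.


ρ_sc(x) = (1/(2π)) √(4 − x²). With x = 0.46:
  4 − x² = 4 − (0.46)² = 4 − 0.211600 = 3.788400.
  √(4 − x²) = 1.946381.
  1/(2π) = 0.159155.
  ρ_sc(0.46) = 0.159155 · 1.946381 = 0.309776.

Rounded to 5 decimal places: ρ_sc(0.46) ≈ 0.30978.


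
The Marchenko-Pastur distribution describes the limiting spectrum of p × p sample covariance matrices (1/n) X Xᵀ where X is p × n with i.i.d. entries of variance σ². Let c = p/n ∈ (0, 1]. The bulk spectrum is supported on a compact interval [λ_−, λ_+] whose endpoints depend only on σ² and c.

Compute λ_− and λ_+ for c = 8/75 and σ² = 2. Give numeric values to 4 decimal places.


c = 8/75 = 0.106667; √c = 0.326599.
λ_− = σ² (1 − √c)² = 2 · (1 − 0.326599)² = 2 · (0.673401)² = 0.906939.
λ_+ = σ² (1 + √c)² = 2 · (1 + 0.326599)² = 2 · (1.326599)² = 3.519728.

Rounded to 4 decimal places: λ_− ≈ 0.9069, λ_+ ≈ 3.5197.


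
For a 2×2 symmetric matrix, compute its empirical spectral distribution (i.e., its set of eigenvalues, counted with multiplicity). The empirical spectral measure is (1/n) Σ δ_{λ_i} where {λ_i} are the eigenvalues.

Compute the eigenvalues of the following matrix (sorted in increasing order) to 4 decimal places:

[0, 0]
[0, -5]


Since M is real symmetric, both eigenvalues are real; they are the roots of det(λI − M) = λ² − (tr M) λ + det M.
tr M = 0 + (-5) = -5.
det M = 0·(-5) − 0² = 0 − 0 = 0.
Characteristic polynomial: λ² + 5λ = 0.
Discriminant Δ = (tr M)² − 4·det M = 25 − 0 = 25; √Δ = 5.000000.
λ = (tr M ± √Δ)/2 = (-5 ± 5.000000)/2, giving (tr M − √Δ)/2 = -5.0000 and (tr M + √Δ)/2 = 0.0000.

Eigenvalues sorted in increasing order: [-5.0000, 0.0000].


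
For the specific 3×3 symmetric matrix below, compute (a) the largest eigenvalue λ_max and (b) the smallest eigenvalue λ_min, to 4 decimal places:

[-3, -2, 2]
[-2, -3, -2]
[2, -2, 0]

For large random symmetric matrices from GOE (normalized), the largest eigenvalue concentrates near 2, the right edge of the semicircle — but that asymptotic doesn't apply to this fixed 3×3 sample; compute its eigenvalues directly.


Since M is real symmetric, all three eigenvalues are real; they are the roots of det(λI − M) = λ³ − (tr M) λ² + s λ − det M, where s is the sum of the principal 2×2 minors.
tr M = -3 + (-3) + 0 = -6.
s = ((-3)·(-3) − (-2)²) + ((-3)·0 − 2²) + ((-3)·0 − (-2)²) = 5 + (-4) + (-4) = -3.
det M (expand along row 1) = (-3)·(-4) − (-2)·4 + 2·10 = 40.
Characteristic polynomial: λ³ + 6λ² − 3λ − 40 = 0.
Substitute λ = y + (tr M)/3 = y − 2.000000 to remove the quadratic term: y³ + p·y + q = 0 with p = s − (tr M)²/3 = -15.000000 and q = −2(tr M)³/27 + (tr M)·s/3 − det M = -18.000000.
Three real roots ⇒ use the trigonometric (Viète) form: r = 2√(−p/3) = 4.472136, φ = arccos(3q/(p·r)) = arccos(0.804984) = 0.635147 rad.
y_k = r·cos(φ/3 − 2πk/3) for k = 0, 1, 2 gives y = 4.372281, -1.372281, -3.000000.
λ_k = y_k − 2.000000 gives λ = 2.3723, -3.3723, -5.0000 (check: the sum is -6.0000 = tr M).

Hence λ_max = 2.3723 and λ_min = -5.0000.


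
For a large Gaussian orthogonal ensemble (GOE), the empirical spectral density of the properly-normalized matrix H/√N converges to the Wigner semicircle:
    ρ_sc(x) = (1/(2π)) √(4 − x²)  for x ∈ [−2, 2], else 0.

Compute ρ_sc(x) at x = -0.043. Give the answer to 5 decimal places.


ρ_sc(x) = (1/(2π)) √(4 − x²). With x = -0.043:
  4 − x² = 4 − (-0.043)² = 4 − 0.001849 = 3.998151.
  √(4 − x²) = 1.999538.
  1/(2π) = 0.159155.
  ρ_sc(-0.043) = 0.159155 · 1.999538 = 0.318236.

Rounded to 5 decimal places: ρ_sc(-0.043) ≈ 0.31824.


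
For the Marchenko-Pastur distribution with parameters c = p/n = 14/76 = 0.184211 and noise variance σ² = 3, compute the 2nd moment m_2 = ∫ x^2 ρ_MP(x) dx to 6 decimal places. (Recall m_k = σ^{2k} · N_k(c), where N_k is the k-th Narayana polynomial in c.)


E[X²] = σ⁴ (1 + c) (second MP moment). With σ² = 3 (so σ⁴ = 9) and c = 14/76 = 0.184211: E[X²] = 9 · (1 + 0.184211) = 9 · 1.184211.

So E[X^2] = 10.657895.


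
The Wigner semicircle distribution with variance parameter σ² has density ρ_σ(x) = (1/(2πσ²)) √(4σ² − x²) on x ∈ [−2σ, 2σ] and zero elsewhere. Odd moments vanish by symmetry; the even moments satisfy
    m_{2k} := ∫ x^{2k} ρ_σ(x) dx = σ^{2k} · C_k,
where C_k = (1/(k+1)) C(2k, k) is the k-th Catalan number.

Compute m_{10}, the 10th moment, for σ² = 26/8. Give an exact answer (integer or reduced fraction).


By the scaled semicircle moment identity, m_{2k} = σ^{2k} · C_k with k = 5.
C_5 = (1/(k+1)) · C(2k, k) = (1/6) · C(10, 5) = (1/6) · 252 = 42.
σ^{2k} = (σ²)^k = (26/8)^5 = 371293/1024.

Therefore m_{10} = σ^{10} · C_5 = (371293/1024) · 42 = 7797153/512.


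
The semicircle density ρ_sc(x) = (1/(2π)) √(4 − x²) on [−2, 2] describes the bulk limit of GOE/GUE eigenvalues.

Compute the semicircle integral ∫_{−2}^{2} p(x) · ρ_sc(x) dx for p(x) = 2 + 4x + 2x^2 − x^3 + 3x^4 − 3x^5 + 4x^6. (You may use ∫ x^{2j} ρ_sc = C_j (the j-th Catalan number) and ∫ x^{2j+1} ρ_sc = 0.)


Write p(x) = Σ a_i x^i, split into monomials and integrate each against ρ_sc separately.
Using ∫ x^{2j} ρ_sc = C_j = (1/(j+1)) C(2j, j) (Catalan numbers) and ∫ x^{2j+1} ρ_sc = 0 (odd monomials vanish by symmetry):
  i = 0 (even): a_0 · C_{0} = 2 · 1 = 2
  i = 1 (odd): ∫ x^1 ρ_sc = 0 (vanishes)
  i = 2 (even): a_2 · C_{1} = 2 · 1 = 2
  i = 3 (odd): ∫ x^3 ρ_sc = 0 (vanishes)
  i = 4 (even): a_4 · C_{2} = 3 · 2 = 6
  i = 5 (odd): ∫ x^5 ρ_sc = 0 (vanishes)
  i = 6 (even): a_6 · C_{3} = 4 · 5 = 20

Summing the contributions: ∫_{−2}^{2} p(x) ρ_sc(x) dx = 2 + 2 + 6 + 20 = 30.


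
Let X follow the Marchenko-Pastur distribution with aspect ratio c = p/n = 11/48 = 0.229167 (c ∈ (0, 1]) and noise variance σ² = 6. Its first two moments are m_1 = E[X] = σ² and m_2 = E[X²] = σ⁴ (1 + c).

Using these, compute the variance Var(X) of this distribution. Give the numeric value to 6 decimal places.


m_1 = E[X] = σ² = 6, so m_1² = 36.
m_2 = E[X²] = σ⁴ (1 + c) = 36 · (1 + 0.229167) = 36 · 1.229167 = 44.250000.
(Note m_2 − m_1² simplifies to c · σ⁴ = 0.229167 · 36.)

Var(X) = m_2 − m_1² = 44.250000 − 36 = 8.250000.


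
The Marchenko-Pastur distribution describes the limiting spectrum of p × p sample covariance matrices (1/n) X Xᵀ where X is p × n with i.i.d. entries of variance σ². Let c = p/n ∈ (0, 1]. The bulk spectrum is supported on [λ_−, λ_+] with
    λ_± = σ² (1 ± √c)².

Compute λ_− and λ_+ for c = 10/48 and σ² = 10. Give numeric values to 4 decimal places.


c = 10/48 = 0.208333; √c = 0.456435.
λ_− = σ² (1 − √c)² = 10 · (1 − 0.456435)² = 10 · (0.543565)² = 2.954624.
λ_+ = σ² (1 + √c)² = 10 · (1 + 0.456435)² = 10 · (1.456435)² = 21.212043.

Rounded to 4 decimal places: λ_− ≈ 2.9546, λ_+ ≈ 21.2120.


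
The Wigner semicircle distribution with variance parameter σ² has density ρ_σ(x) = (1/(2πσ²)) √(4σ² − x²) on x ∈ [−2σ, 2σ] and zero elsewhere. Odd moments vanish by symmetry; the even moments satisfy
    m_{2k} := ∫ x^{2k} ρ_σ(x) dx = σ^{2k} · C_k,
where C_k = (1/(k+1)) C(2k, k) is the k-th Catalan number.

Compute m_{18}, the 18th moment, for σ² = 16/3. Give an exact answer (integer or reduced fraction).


By the scaled semicircle moment identity, m_{2k} = σ^{2k} · C_k with k = 9.
C_9 = (1/(k+1)) · C(2k, k) = (1/10) · C(18, 9) = (1/10) · 48620 = 4862.
σ^{2k} = (σ²)^k = (16/3)^9 = 68719476736/19683.

Therefore m_{18} = σ^{18} · C_9 = (68719476736/19683) · 4862 = 334114095890432/19683.


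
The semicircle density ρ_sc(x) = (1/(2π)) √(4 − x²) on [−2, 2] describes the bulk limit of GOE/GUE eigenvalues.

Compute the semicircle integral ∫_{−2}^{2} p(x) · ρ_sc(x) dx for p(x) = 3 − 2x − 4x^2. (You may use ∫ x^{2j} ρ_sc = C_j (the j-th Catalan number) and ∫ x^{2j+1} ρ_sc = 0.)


Write p(x) = Σ a_i x^i, split into monomials and integrate each against ρ_sc separately.
Using ∫ x^{2j} ρ_sc = C_j = (1/(j+1)) C(2j, j) (Catalan numbers) and ∫ x^{2j+1} ρ_sc = 0 (odd monomials vanish by symmetry):
  i = 0 (even): a_0 · C_{0} = 3 · 1 = 3
  i = 1 (odd): ∫ x^1 ρ_sc = 0 (vanishes)
  i = 2 (even): a_2 · C_{1} = -4 · 1 = -4

Summing the contributions: ∫_{−2}^{2} p(x) ρ_sc(x) dx = 3 + (-4) = -1.


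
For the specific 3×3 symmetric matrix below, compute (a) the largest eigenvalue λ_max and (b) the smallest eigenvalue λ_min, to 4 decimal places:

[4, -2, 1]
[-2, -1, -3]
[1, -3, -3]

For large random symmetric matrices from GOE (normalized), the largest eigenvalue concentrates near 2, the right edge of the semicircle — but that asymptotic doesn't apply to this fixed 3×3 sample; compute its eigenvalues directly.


Since M is real symmetric, all three eigenvalues are real; they are the roots of det(λI − M) = λ³ − (tr M) λ² + s λ − det M, where s is the sum of the principal 2×2 minors.
tr M = 4 + (-1) + (-3) = 0.
s = (4·(-1) − (-2)²) + (4·(-3) − 1²) + ((-1)·(-3) − (-3)²) = -8 + (-13) + (-6) = -27.
det M (expand along row 1) = 4·(-6) − (-2)·9 + 1·7 = 1.
Characteristic polynomial: λ³ − 27λ − 1 = 0.
Substitute λ = y + (tr M)/3 = y + 0.000000 to remove the quadratic term: y³ + p·y + q = 0 with p = s − (tr M)²/3 = -27.000000 and q = −2(tr M)³/27 + (tr M)·s/3 − det M = -1.000000.
Three real roots ⇒ use the trigonometric (Viète) form: r = 2√(−p/3) = 6.000000, φ = arccos(3q/(p·r)) = arccos(0.018519) = 1.552277 rad.
y_k = r·cos(φ/3 − 2πk/3) for k = 0, 1, 2 gives y = 5.214573, -0.037039, -5.177534.
λ_k = y_k + 0.000000 gives λ = 5.2146, -0.0370, -5.1775 (check: the sum is 0.0000 = tr M).

Hence λ_max = 5.2146 and λ_min = -5.1775.


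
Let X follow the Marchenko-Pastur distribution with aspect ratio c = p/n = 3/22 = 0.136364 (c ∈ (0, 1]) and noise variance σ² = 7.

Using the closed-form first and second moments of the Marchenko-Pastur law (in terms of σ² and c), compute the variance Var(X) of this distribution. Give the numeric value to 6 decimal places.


Recall the MP moments m_1 = E[X] = σ² and m_2 = E[X²] = σ⁴ (1 + c).
m_1 = E[X] = σ² = 7, so m_1² = 49.
m_2 = E[X²] = σ⁴ (1 + c) = 49 · (1 + 0.136364) = 49 · 1.136364 = 55.681818.
(Note m_2 − m_1² simplifies to c · σ⁴ = 0.136364 · 49.)

Var(X) = m_2 − m_1² = 55.681818 − 49 = 6.681818.


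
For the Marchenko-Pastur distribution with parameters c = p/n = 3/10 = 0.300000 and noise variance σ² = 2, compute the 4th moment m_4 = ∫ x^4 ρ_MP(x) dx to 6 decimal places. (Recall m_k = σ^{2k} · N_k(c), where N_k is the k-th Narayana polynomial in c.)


E[X⁴] = σ⁸ (1 + 6c + 6c² + c³) (fourth MP moment). With σ² = 2 (so σ⁸ = 16) and c = 3/10 = 0.300000: E[X⁴] = 16 · (1 + 6·0.300000 + 6·(0.300000)² + (0.300000)³) = 16 · 3.367000.

So E[X^4] = 53.872000.


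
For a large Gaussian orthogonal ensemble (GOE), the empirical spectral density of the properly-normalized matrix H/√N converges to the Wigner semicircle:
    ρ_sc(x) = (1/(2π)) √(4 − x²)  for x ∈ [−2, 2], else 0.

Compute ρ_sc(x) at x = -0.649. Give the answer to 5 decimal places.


ρ_sc(x) = (1/(2π)) √(4 − x²). With x = -0.649:
  4 − x² = 4 − (-0.649)² = 4 − 0.421201 = 3.578799.
  √(4 − x²) = 1.891771.
  1/(2π) = 0.159155.
  ρ_sc(-0.649) = 0.159155 · 1.891771 = 0.301085.

Rounded to 5 decimal places: ρ_sc(-0.649) ≈ 0.30108.


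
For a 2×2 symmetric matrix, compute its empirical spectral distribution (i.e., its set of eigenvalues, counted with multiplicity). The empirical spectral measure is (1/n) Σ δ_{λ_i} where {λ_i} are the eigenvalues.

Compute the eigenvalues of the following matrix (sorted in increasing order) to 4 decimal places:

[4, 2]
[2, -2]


Since M is real symmetric, both eigenvalues are real; they are the roots of det(λI − M) = λ² − (tr M) λ + det M.
tr M = 4 + (-2) = 2.
det M = 4·(-2) − 2² = -8 − 4 = -12.
Characteristic polynomial: λ² − 2λ − 12 = 0.
Discriminant Δ = (tr M)² − 4·det M = 4 − (-48) = 52; √Δ = 7.211103.
λ = (tr M ± √Δ)/2 = (2 ± 7.211103)/2, giving (tr M − √Δ)/2 = -2.6056 and (tr M + √Δ)/2 = 4.6056.

Eigenvalues sorted in increasing order: [-2.6056, 4.6056].


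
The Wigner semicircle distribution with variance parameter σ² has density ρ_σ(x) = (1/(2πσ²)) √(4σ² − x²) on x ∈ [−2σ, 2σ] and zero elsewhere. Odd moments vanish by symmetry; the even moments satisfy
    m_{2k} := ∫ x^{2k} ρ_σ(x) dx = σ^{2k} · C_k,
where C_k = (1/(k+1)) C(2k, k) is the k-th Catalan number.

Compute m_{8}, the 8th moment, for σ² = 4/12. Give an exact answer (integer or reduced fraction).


By the scaled semicircle moment identity, m_{2k} = σ^{2k} · C_k with k = 4.
C_4 = (1/(k+1)) · C(2k, k) = (1/5) · C(8, 4) = (1/5) · 70 = 14.
σ^{2k} = (σ²)^k = (4/12)^4 = 1/81.

Therefore m_{8} = σ^{8} · C_4 = (1/81) · 14 = 14/81.


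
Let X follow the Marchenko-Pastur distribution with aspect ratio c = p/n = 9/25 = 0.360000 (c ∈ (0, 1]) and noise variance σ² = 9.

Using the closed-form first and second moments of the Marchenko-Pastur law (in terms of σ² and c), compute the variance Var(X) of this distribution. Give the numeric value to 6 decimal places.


Recall the MP moments m_1 = E[X] = σ² and m_2 = E[X²] = σ⁴ (1 + c).
m_1 = E[X] = σ² = 9, so m_1² = 81.
m_2 = E[X²] = σ⁴ (1 + c) = 81 · (1 + 0.360000) = 81 · 1.360000 = 110.160000.
(Note m_2 − m_1² simplifies to c · σ⁴ = 0.360000 · 81.)

Var(X) = m_2 − m_1² = 110.160000 − 81 = 29.160000.


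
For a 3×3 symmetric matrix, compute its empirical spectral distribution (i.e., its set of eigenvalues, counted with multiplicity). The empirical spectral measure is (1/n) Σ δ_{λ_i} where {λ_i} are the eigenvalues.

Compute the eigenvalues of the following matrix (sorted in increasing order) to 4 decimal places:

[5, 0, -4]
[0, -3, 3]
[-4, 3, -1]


Since M is real symmetric, all three eigenvalues are real; they are the roots of det(λI − M) = λ³ − (tr M) λ² + s λ − det M, where s is the sum of the principal 2×2 minors.
tr M = 5 + (-3) + (-1) = 1.
s = (5·(-3) − 0²) + (5·(-1) − (-4)²) + ((-3)·(-1) − 3²) = -15 + (-21) + (-6) = -42.
det M (expand along row 1) = 5·(-6) − 0·12 + (-4)·(-12) = 18.
Characteristic polynomial: λ³ − λ² − 42λ − 18 = 0.
Substitute λ = y + (tr M)/3 = y + 0.333333 to remove the quadratic term: y³ + p·y + q = 0 with p = s − (tr M)²/3 = -42.333333 and q = −2(tr M)³/27 + (tr M)·s/3 − det M = -32.074074.
Three real roots ⇒ use the trigonometric (Viète) form: r = 2√(−p/3) = 7.512952, φ = arccos(3q/(p·r)) = arccos(0.302540) = 1.263440 rad.
y_k = r·cos(φ/3 − 2πk/3) for k = 0, 1, 2 gives y = 6.856476, -0.768371, -6.088104.
λ_k = y_k + 0.333333 gives λ = 7.1898, -0.4350, -5.7548 (check: the sum is 1.0000 = tr M).

Eigenvalues sorted in increasing order: [-5.7548, -0.4350, 7.1898].


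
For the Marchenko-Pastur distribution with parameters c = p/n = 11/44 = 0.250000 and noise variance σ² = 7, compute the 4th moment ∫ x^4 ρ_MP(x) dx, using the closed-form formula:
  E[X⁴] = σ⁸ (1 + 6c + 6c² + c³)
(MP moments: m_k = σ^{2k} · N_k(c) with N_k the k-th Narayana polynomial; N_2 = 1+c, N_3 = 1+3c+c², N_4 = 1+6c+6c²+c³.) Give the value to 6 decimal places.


E[X⁴] = σ⁸ (1 + 6c + 6c² + c³) (fourth MP moment). With σ² = 7 (so σ⁸ = 2401) and c = 11/44 = 0.250000: E[X⁴] = 2401 · (1 + 6·0.250000 + 6·(0.250000)² + (0.250000)³) = 2401 · 2.890625.

So E[X^4] = 6940.390625.


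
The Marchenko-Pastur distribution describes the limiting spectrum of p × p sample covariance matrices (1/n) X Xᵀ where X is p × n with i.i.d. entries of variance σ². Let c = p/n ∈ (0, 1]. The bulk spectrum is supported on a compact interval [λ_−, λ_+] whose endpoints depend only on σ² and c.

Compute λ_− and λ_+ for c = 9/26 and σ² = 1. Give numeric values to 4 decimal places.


c = 9/26 = 0.346154; √c = 0.588348.
λ_− = σ² (1 − √c)² = 1 · (1 − 0.588348)² = 1 · (0.411652)² = 0.169457.
λ_+ = σ² (1 + √c)² = 1 · (1 + 0.588348)² = 1 · (1.588348)² = 2.522851.

Rounded to 4 decimal places: λ_− ≈ 0.1695, λ_+ ≈ 2.5229.


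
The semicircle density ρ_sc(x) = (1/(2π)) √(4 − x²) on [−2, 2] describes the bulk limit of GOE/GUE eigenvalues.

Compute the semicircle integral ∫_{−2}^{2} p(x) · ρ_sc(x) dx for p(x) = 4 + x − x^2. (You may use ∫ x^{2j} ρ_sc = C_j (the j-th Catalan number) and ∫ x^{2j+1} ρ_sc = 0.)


Write p(x) = Σ a_i x^i, split into monomials and integrate each against ρ_sc separately.
Using ∫ x^{2j} ρ_sc = C_j = (1/(j+1)) C(2j, j) (Catalan numbers) and ∫ x^{2j+1} ρ_sc = 0 (odd monomials vanish by symmetry):
  i = 0 (even): a_0 · C_{0} = 4 · 1 = 4
  i = 1 (odd): ∫ x^1 ρ_sc = 0 (vanishes)
  i = 2 (even): a_2 · C_{1} = -1 · 1 = -1

Summing the contributions: ∫_{−2}^{2} p(x) ρ_sc(x) dx = 4 + (-1) = 3.


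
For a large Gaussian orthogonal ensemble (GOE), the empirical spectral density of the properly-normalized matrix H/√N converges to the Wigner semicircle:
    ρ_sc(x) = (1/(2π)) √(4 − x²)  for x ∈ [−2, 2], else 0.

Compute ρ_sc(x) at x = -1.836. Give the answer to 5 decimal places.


ρ_sc(x) = (1/(2π)) √(4 − x²). With x = -1.836:
  4 − x² = 4 − (-1.836)² = 4 − 3.370896 = 0.629104.
  √(4 − x²) = 0.793161.
  1/(2π) = 0.159155.
  ρ_sc(-1.836) = 0.159155 · 0.793161 = 0.126235.

Rounded to 5 decimal places: ρ_sc(-1.836) ≈ 0.12624.


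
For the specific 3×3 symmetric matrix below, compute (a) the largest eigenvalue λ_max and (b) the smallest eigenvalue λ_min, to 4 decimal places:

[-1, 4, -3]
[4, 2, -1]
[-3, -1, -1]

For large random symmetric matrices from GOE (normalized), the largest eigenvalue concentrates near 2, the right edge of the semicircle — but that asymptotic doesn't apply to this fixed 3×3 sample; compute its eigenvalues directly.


Since M is real symmetric, all three eigenvalues are real; they are the roots of det(λI − M) = λ³ − (tr M) λ² + s λ − det M, where s is the sum of the principal 2×2 minors.
tr M = -1 + 2 + (-1) = 0.
s = ((-1)·2 − 4²) + ((-1)·(-1) − (-3)²) + (2·(-1) − (-1)²) = -18 + (-8) + (-3) = -29.
det M (expand along row 1) = (-1)·(-3) − 4·(-7) + (-3)·2 = 25.
Characteristic polynomial: λ³ − 29λ − 25 = 0.
Substitute λ = y + (tr M)/3 = y + 0.000000 to remove the quadratic term: y³ + p·y + q = 0 with p = s − (tr M)²/3 = -29.000000 and q = −2(tr M)³/27 + (tr M)·s/3 − det M = -25.000000.
Three real roots ⇒ use the trigonometric (Viète) form: r = 2√(−p/3) = 6.218253, φ = arccos(3q/(p·r)) = arccos(0.415906) = 1.141858 rad.
y_k = r·cos(φ/3 − 2πk/3) for k = 0, 1, 2 gives y = 5.773242, -0.886057, -4.887185.
λ_k = y_k + 0.000000 gives λ = 5.7732, -0.8861, -4.8872 (check: the sum is 0.0000 = tr M).

Hence λ_max = 5.7732 and λ_min = -4.8872.


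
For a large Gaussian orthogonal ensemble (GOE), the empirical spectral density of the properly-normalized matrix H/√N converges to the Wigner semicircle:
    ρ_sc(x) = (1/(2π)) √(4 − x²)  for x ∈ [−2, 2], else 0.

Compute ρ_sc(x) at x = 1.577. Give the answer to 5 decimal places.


ρ_sc(x) = (1/(2π)) √(4 − x²). With x = 1.577:
  4 − x² = 4 − (1.577)² = 4 − 2.486929 = 1.513071.
  √(4 − x²) = 1.230070.
  1/(2π) = 0.159155.
  ρ_sc(1.577) = 0.159155 · 1.230070 = 0.195772.

Rounded to 5 decimal places: ρ_sc(1.577) ≈ 0.19577.


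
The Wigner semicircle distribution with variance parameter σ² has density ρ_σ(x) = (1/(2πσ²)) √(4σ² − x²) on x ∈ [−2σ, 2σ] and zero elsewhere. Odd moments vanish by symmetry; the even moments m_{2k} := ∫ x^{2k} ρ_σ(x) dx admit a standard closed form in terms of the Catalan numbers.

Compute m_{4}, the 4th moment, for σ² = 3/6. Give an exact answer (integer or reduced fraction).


By the scaled semicircle moment identity, m_{2k} = σ^{2k} · C_k with k = 2.
C_2 = (1/(k+1)) · C(2k, k) = (1/3) · C(4, 2) = (1/3) · 6 = 2.
σ^{2k} = (σ²)^k = (3/6)^2 = 1/4.

Therefore m_{4} = σ^{4} · C_2 = (1/4) · 2 = 1/2.


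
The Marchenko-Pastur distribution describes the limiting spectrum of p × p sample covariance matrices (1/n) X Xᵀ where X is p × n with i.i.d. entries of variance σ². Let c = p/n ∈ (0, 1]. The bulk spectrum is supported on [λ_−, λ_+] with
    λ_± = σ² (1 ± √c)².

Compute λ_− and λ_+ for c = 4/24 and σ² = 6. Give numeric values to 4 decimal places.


c = 4/24 = 0.166667; √c = 0.408248.
λ_− = σ² (1 − √c)² = 6 · (1 − 0.408248)² = 6 · (0.591752)² = 2.101021.
λ_+ = σ² (1 + √c)² = 6 · (1 + 0.408248)² = 6 · (1.408248)² = 11.898979.

Rounded to 4 decimal places: λ_− ≈ 2.1010, λ_+ ≈ 11.8990.


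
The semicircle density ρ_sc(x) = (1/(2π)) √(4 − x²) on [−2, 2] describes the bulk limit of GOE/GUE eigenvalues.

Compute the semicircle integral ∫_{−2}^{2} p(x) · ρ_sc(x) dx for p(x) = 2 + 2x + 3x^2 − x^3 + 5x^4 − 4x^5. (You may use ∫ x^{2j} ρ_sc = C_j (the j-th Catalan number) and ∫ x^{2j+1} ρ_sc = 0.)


Write p(x) = Σ a_i x^i, split into monomials and integrate each against ρ_sc separately.
Using ∫ x^{2j} ρ_sc = C_j = (1/(j+1)) C(2j, j) (Catalan numbers) and ∫ x^{2j+1} ρ_sc = 0 (odd monomials vanish by symmetry):
  i = 0 (even): a_0 · C_{0} = 2 · 1 = 2
  i = 1 (odd): ∫ x^1 ρ_sc = 0 (vanishes)
  i = 2 (even): a_2 · C_{1} = 3 · 1 = 3
  i = 3 (odd): ∫ x^3 ρ_sc = 0 (vanishes)
  i = 4 (even): a_4 · C_{2} = 5 · 2 = 10
  i = 5 (odd): ∫ x^5 ρ_sc = 0 (vanishes)

Summing the contributions: ∫_{−2}^{2} p(x) ρ_sc(x) dx = 2 + 3 + 10 = 15.


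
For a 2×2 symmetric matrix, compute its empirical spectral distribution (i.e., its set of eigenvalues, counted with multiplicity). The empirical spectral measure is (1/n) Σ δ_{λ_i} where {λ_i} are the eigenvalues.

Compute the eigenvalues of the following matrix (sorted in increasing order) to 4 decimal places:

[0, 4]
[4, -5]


Since M is real symmetric, both eigenvalues are real; they are the roots of det(λI − M) = λ² − (tr M) λ + det M.
tr M = 0 + (-5) = -5.
det M = 0·(-5) − 4² = 0 − 16 = -16.
Characteristic polynomial: λ² + 5λ − 16 = 0.
Discriminant Δ = (tr M)² − 4·det M = 25 − (-64) = 89; √Δ = 9.433981.
λ = (tr M ± √Δ)/2 = (-5 ± 9.433981)/2, giving (tr M − √Δ)/2 = -7.2170 and (tr M + √Δ)/2 = 2.2170.

Eigenvalues sorted in increasing order: [-7.2170, 2.2170].


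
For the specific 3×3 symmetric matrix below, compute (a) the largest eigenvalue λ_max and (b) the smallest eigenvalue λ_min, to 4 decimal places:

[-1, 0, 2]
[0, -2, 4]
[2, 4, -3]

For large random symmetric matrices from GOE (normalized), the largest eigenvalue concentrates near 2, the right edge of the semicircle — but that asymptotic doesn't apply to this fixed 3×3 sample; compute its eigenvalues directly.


Since M is real symmetric, all three eigenvalues are real; they are the roots of det(λI − M) = λ³ − (tr M) λ² + s λ − det M, where s is the sum of the principal 2×2 minors.
tr M = -1 + (-2) + (-3) = -6.
s = ((-1)·(-2) − 0²) + ((-1)·(-3) − 2²) + ((-2)·(-3) − 4²) = 2 + (-1) + (-10) = -9.
det M (expand along row 1) = (-1)·(-10) − 0·(-8) + 2·4 = 18.
Characteristic polynomial: λ³ + 6λ² − 9λ − 18 = 0.
Substitute λ = y + (tr M)/3 = y − 2.000000 to remove the quadratic term: y³ + p·y + q = 0 with p = s − (tr M)²/3 = -21.000000 and q = −2(tr M)³/27 + (tr M)·s/3 − det M = 16.000000.
Three real roots ⇒ use the trigonometric (Viète) form: r = 2√(−p/3) = 5.291503, φ = arccos(3q/(p·r)) = arccos(-0.431959) = 2.017461 rad.
y_k = r·cos(φ/3 − 2πk/3) for k = 0, 1, 2 gives y = 4.139410, 0.784934, -4.924344.
λ_k = y_k − 2.000000 gives λ = 2.1394, -1.2151, -6.9243 (check: the sum is -6.0000 = tr M).

Hence λ_max = 2.1394 and λ_min = -6.9243.


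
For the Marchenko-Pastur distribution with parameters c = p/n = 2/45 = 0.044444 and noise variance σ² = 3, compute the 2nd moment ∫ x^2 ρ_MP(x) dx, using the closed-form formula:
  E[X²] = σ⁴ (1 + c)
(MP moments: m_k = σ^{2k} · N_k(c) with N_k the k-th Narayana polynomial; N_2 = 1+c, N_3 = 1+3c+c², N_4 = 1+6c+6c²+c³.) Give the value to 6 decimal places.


E[X²] = σ⁴ (1 + c) (second MP moment). With σ² = 3 (so σ⁴ = 9) and c = 2/45 = 0.044444: E[X²] = 9 · (1 + 0.044444) = 9 · 1.044444.

So E[X^2] = 9.400000.


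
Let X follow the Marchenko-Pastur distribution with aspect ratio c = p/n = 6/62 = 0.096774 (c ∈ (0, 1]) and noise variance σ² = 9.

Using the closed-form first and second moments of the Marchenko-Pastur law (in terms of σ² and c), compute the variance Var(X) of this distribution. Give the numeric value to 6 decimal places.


Recall the MP moments m_1 = E[X] = σ² and m_2 = E[X²] = σ⁴ (1 + c).
m_1 = E[X] = σ² = 9, so m_1² = 81.
m_2 = E[X²] = σ⁴ (1 + c) = 81 · (1 + 0.096774) = 81 · 1.096774 = 88.838710.
(Note m_2 − m_1² simplifies to c · σ⁴ = 0.096774 · 81.)

Var(X) = m_2 − m_1² = 88.838710 − 81 = 7.838710.


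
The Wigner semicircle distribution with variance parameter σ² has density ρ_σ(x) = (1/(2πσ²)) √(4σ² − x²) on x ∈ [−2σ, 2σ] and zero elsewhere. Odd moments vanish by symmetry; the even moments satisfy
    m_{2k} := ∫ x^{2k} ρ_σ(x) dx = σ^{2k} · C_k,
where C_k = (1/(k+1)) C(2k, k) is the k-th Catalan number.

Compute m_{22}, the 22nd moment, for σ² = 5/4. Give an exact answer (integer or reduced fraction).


By the scaled semicircle moment identity, m_{2k} = σ^{2k} · C_k with k = 11.
C_11 = (1/(k+1)) · C(2k, k) = (1/12) · C(22, 11) = (1/12) · 705432 = 58786.
σ^{2k} = (σ²)^k = (5/4)^11 = 48828125/4194304.

Therefore m_{22} = σ^{22} · C_11 = (48828125/4194304) · 58786 = 1435205078125/2097152.


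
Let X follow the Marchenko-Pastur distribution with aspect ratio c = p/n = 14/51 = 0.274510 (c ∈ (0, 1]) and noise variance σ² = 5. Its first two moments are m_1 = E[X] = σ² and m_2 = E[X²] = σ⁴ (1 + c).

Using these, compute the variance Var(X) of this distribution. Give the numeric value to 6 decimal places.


m_1 = E[X] = σ² = 5, so m_1² = 25.
m_2 = E[X²] = σ⁴ (1 + c) = 25 · (1 + 0.274510) = 25 · 1.274510 = 31.862745.
(Note m_2 − m_1² simplifies to c · σ⁴ = 0.274510 · 25.)

Var(X) = m_2 − m_1² = 31.862745 − 25 = 6.862745.


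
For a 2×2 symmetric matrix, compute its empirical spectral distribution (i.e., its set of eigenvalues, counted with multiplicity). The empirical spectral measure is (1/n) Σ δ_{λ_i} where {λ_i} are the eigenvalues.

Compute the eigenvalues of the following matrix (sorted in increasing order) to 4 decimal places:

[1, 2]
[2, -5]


Since M is real symmetric, both eigenvalues are real; they are the roots of det(λI − M) = λ² − (tr M) λ + det M.
tr M = 1 + (-5) = -4.
det M = 1·(-5) − 2² = -5 − 4 = -9.
Characteristic polynomial: λ² + 4λ − 9 = 0.
Discriminant Δ = (tr M)² − 4·det M = 16 − (-36) = 52; √Δ = 7.211103.
λ = (tr M ± √Δ)/2 = (-4 ± 7.211103)/2, giving (tr M − √Δ)/2 = -5.6056 and (tr M + √Δ)/2 = 1.6056.

Eigenvalues sorted in increasing order: [-5.6056, 1.6056].


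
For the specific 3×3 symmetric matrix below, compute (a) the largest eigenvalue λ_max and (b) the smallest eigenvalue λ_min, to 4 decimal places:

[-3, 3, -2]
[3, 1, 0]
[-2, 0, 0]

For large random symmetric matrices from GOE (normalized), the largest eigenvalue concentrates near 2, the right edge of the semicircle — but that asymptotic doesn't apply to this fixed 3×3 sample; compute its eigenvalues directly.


Since M is real symmetric, all three eigenvalues are real; they are the roots of det(λI − M) = λ³ − (tr M) λ² + s λ − det M, where s is the sum of the principal 2×2 minors.
tr M = -3 + 1 + 0 = -2.
s = ((-3)·1 − 3²) + ((-3)·0 − (-2)²) + (1·0 − 0²) = -12 + (-4) + 0 = -16.
det M (expand along row 1) = (-3)·0 − 3·0 + (-2)·2 = -4.
Characteristic polynomial: λ³ + 2λ² − 16λ + 4 = 0.
Substitute λ = y + (tr M)/3 = y − 0.666667 to remove the quadratic term: y³ + p·y + q = 0 with p = s − (tr M)²/3 = -17.333333 and q = −2(tr M)³/27 + (tr M)·s/3 − det M = 15.259259.
Three real roots ⇒ use the trigonometric (Viète) form: r = 2√(−p/3) = 4.807402, φ = arccos(3q/(p·r)) = arccos(-0.549367) = 2.152402 rad.
y_k = r·cos(φ/3 − 2πk/3) for k = 0, 1, 2 gives y = 3.622249, 0.926177, -4.548426.
λ_k = y_k − 0.666667 gives λ = 2.9556, 0.2595, -5.2151 (check: the sum is -2.0000 = tr M).

Hence λ_max = 2.9556 and λ_min = -5.2151.


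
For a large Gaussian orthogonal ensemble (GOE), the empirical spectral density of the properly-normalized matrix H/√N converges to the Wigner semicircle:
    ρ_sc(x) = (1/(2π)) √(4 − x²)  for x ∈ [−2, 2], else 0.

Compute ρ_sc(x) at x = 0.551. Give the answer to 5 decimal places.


ρ_sc(x) = (1/(2π)) √(4 − x²). With x = 0.551:
  4 − x² = 4 − (0.551)² = 4 − 0.303601 = 3.696399.
  √(4 − x²) = 1.922602.
  1/(2π) = 0.159155.
  ρ_sc(0.551) = 0.159155 · 1.922602 = 0.305992.

Rounded to 5 decimal places: ρ_sc(0.551) ≈ 0.30599.


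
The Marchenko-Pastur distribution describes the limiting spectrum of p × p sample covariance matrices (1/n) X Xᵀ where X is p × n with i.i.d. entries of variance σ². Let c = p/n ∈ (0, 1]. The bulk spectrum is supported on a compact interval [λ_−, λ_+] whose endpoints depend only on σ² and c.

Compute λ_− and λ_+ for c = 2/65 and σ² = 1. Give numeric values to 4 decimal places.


c = 2/65 = 0.030769; √c = 0.175412.
λ_− = σ² (1 − √c)² = 1 · (1 − 0.175412)² = 1 · (0.824588)² = 0.679946.
λ_+ = σ² (1 + √c)² = 1 · (1 + 0.175412)² = 1 · (1.175412)² = 1.381592.

Rounded to 4 decimal places: λ_− ≈ 0.6799, λ_+ ≈ 1.3816.


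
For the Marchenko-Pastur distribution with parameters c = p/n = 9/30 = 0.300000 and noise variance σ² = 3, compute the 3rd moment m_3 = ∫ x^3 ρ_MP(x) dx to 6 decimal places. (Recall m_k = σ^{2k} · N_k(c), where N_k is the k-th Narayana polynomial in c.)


E[X³] = σ⁶ (1 + 3c + c²) (third MP moment). With σ² = 3 (so σ⁶ = 27) and c = 9/30 = 0.300000: E[X³] = 27 · (1 + 3·0.300000 + (0.300000)²) = 27 · 1.990000.

So E[X^3] = 53.730000.


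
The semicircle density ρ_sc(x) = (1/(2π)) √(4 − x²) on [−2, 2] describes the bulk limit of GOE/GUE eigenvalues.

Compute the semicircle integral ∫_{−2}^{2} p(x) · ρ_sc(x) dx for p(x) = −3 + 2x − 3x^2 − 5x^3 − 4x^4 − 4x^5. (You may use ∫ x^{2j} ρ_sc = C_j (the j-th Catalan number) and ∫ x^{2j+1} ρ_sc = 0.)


Write p(x) = Σ a_i x^i, split into monomials and integrate each against ρ_sc separately.
Using ∫ x^{2j} ρ_sc = C_j = (1/(j+1)) C(2j, j) (Catalan numbers) and ∫ x^{2j+1} ρ_sc = 0 (odd monomials vanish by symmetry):
  i = 0 (even): a_0 · C_{0} = -3 · 1 = -3
  i = 1 (odd): ∫ x^1 ρ_sc = 0 (vanishes)
  i = 2 (even): a_2 · C_{1} = -3 · 1 = -3
  i = 3 (odd): ∫ x^3 ρ_sc = 0 (vanishes)
  i = 4 (even): a_4 · C_{2} = -4 · 2 = -8
  i = 5 (odd): ∫ x^5 ρ_sc = 0 (vanishes)

Summing the contributions: ∫_{−2}^{2} p(x) ρ_sc(x) dx = (-3) + (-3) + (-8) = -14.
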